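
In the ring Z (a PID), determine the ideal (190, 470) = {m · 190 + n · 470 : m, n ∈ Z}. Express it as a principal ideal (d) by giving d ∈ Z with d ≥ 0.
In the PID Z, (a, b) is generated by gcd(a, b). Compute gcd(470, 190) with the extended Euclidean algorithm, tracking rows (r, s, t) with s·470 + t·190 = r:
  row A: (470, 1, 0)   [1·470 + 0·190 = 470]
  row B: (190, 0, 1)   [0·470 + 1·190 = 190]
  470 = 2·190 + 90   → row C = row A − 2·row B = (90, 1, −2)   [check: 1·470 − 2·190 = 90]
  190 = 2·90 + 10   → row D = row B − 2·row C = (10, −2, 5)   [check: −2·470 + 5·190 = 10]
  90 = 9·10 + 0   → remainder 0, stop. gcd = 10 (last nonzero row D).
So gcd(190, 470) = 10, with Bézout identity −2·470 + 5·190 = 10. Containment (⊇): the Bézout identity exhibits 10 as an element of (190, 470), giving (10) ⊆ (190, 470). Containment (⊆): since 10 | 190 and 10 | 470 (190 = 10·19, 470 = 10·47), every Z-linear combination of 190 and 470 is divisible by 10, so (190, 470) ⊆ (10). Therefore (190, 470) = (10), d = 10.

Final answer: (190, 470) = (10); d = 10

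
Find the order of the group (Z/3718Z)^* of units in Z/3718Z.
(Z/3718Z)^* consists of the classes a with gcd(a, 3718) = 1, so its order is φ(3718). φ is multiplicative, with φ(p^e) = p^e − p^(e−1). Factorise 3718 = 2 · 11 · 13^2. Then
  φ(3718) = (2 − 1) · (11 − 1) · (13^2 − 13^1) = 1 · 10 · 156 = 1560.
Thus |(Z/3718Z)^*| = 1560.

Final answer: |(Z/3718Z)^*| = 1560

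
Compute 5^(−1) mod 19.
5^(−1) ≡ 4 (mod 19)

Apply the extended Euclidean algorithm to (19, 5), tracking rows (r, s, t) with s·19 + t·5 = r. Each division r_prev = q·r_cur + r_new produces the new row as (previous row) − q·(current row):
  row A: (19, 1, 0)   [1·19 + 0·5 = 19]
  row B: (5, 0, 1)   [0·19 + 1·5 = 5]
  19 = 3·5 + 4   → row C = row A − 3·row B = (4, 1, −3)   [check: 1·19 − 3·5 = 4]
  5 = 1·4 + 1   → row D = row B − 1·row C = (1, −1, 4)   [check: −1·19 + 4·5 = 1]
  4 = 4·1 + 0   → remainder 0, stop. gcd = 1 (last nonzero row D).
The gcd is 1, so 5 is invertible mod 19. The last nonzero row gives −1·19 + 4·5 = 1, so t = 4. So 5^(−1) ≡ 4 (mod 19). Verify: 5 · 4 = 20 ≡ 1 (mod 19). ✓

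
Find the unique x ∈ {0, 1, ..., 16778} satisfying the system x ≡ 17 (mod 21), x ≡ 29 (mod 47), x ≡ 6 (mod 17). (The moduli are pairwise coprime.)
x ≡ 1298 (mod 16779); the representative in [0, 16779) is 1298

The moduli 21, 47, 17 are pairwise coprime, so by the CRT there is a unique solution mod 21·47·17 = 16779.
Solve by successive substitution. Start with x ≡ 17 (mod 21).
  Combine with x ≡ 29 (mod 47): write x = 17 + 21·t and require 17 + 21·t ≡ 29 (mod 47), i.e. 21·t ≡ 29 − 17 ≡ 12 (mod 47). Since 21^(−1) ≡ 9 (mod 47), t ≡ 9·12 ≡ 14 (mod 47). So x ≡ 17 + 21·14 = 311 (mod 987).
  Combine with x ≡ 6 (mod 17): write x = 311 + 987·t and require 311 + 987·t ≡ 6 (mod 17), i.e. 987·t ≡ 6 − 311 ≡ 1 (mod 17). Since 987^(−1) ≡ 1 (mod 17) (987 ≡ 1 (mod 17)), t ≡ 1·1 ≡ 1 (mod 17). So x ≡ 311 + 987·1 = 1298 (mod 16779).
Unique solution in [0, 16779): x = 1298.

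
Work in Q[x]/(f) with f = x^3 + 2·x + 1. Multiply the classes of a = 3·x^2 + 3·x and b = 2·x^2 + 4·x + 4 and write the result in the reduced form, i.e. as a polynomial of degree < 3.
a · b ≡ 12·x^2 - 30·x - 18 (mod f(x))

First multiply in Q[x] without reducing: a · b = 6·x^4 + 18·x^3 + 24·x^2 + 12·x. Now divide by f(x) = x^3 + 2·x + 1, eliminating the leading term at each step:
  leading term 6·x^4: subtract (6·x)·f(x) = 6·x^4 + 12·x^2 + 6·x, leaving 18·x^3 + 12·x^2 + 6·x
  leading term 18·x^3: subtract (18)·f(x) = 18·x^3 + 36·x + 18, leaving 12·x^2 - 30·x - 18
The degree is now < 3, so this is the remainder. Hence a · b ≡ 12·x^2 - 30·x - 18 in Q[x]/(f).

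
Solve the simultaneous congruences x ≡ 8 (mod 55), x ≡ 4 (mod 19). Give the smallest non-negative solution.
The moduli 55, 19 are pairwise coprime, so by the CRT there is a unique solution mod 55·19 = 1045.
Solve by successive substitution. Start with x ≡ 8 (mod 55).
  Combine with x ≡ 4 (mod 19): write x = 8 + 55·t and require 8 + 55·t ≡ 4 (mod 19), i.e. 55·t ≡ 4 − 8 ≡ 15 (mod 19). Since 55^(−1) ≡ 9 (mod 19) (55 ≡ 17 (mod 19)), t ≡ 9·15 ≡ 2 (mod 19). So x ≡ 8 + 55·2 = 118 (mod 1045).
Unique solution in [0, 1045): x = 118.

Final answer: x ≡ 118 (mod 1045); the representative in [0, 1045) is 118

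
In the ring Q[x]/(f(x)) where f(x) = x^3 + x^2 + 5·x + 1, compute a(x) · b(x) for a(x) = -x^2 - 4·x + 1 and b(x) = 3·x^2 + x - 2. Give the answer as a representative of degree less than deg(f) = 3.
a · b ≡ 26·x^2 + 62·x + 8 (mod f(x))

First multiply in Q[x] without reducing: a · b = -3·x^4 - 13·x^3 + x^2 + 9·x - 2. Now divide by f(x) = x^3 + x^2 + 5·x + 1, eliminating the leading term at each step:
  leading term -3·x^4: subtract (-3·x)·f(x) = -3·x^4 - 3·x^3 - 15·x^2 - 3·x, leaving -10·x^3 + 16·x^2 + 12·x - 2
  leading term -10·x^3: subtract (-10)·f(x) = -10·x^3 - 10·x^2 - 50·x - 10, leaving 26·x^2 + 62·x + 8
The degree is now < 3, so this is the remainder. Hence a · b ≡ 26·x^2 + 62·x + 8 in Q[x]/(f).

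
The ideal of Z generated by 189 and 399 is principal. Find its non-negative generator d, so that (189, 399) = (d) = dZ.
In the PID Z, (a, b) is generated by gcd(a, b). Compute gcd(399, 189) with the extended Euclidean algorithm, tracking rows (r, s, t) with s·399 + t·189 = r:
  row A: (399, 1, 0)   [1·399 + 0·189 = 399]
  row B: (189, 0, 1)   [0·399 + 1·189 = 189]
  399 = 2·189 + 21   → row C = row A − 2·row B = (21, 1, −2)   [check: 1·399 − 2·189 = 21]
  189 = 9·21 + 0   → remainder 0, stop. gcd = 21 (last nonzero row C).
So gcd(189, 399) = 21, with Bézout identity 1·399 − 2·189 = 21. Containment (⊇): the Bézout identity exhibits 21 as an element of (189, 399), giving (21) ⊆ (189, 399). Containment (⊆): since 21 | 189 and 21 | 399 (189 = 21·9, 399 = 21·19), every Z-linear combination of 189 and 399 is divisible by 21, so (189, 399) ⊆ (21). Therefore (189, 399) = (21), d = 21.

Final answer: (189, 399) = (21); d = 21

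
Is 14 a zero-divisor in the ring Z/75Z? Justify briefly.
NO

gcd(14, 75) = 1, so 14 is a unit in Z/75Z (it has a multiplicative inverse). A unit cannot be a zero-divisor: if 14·b ≡ 0 then multiplying both sides by 14^(−1) gives b ≡ 0. So 14 is not a zero-divisor.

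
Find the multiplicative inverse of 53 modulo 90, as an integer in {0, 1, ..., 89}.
Apply the extended Euclidean algorithm to (90, 53), tracking rows (r, s, t) with s·90 + t·53 = r. Each division r_prev = q·r_cur + r_new produces the new row as (previous row) − q·(current row):
  row A: (90, 1, 0)   [1·90 + 0·53 = 90]
  row B: (53, 0, 1)   [0·90 + 1·53 = 53]
  90 = 1·53 + 37   → row C = row A − 1·row B = (37, 1, −1)   [check: 1·90 − 1·53 = 37]
  53 = 1·37 + 16   → row D = row B − 1·row C = (16, −1, 2)   [check: −1·90 + 2·53 = 16]
  37 = 2·16 + 5   → row E = row C − 2·row D = (5, 3, −5)   [check: 3·90 − 5·53 = 5]
  16 = 3·5 + 1   → row F = row D − 3·row E = (1, −10, 17)   [check: −10·90 + 17·53 = 1]
  5 = 5·1 + 0   → remainder 0, stop. gcd = 1 (last nonzero row F).
The gcd is 1, so 53 is invertible mod 90. The last nonzero row gives −10·90 + 17·53 = 1, so t = 17. So 53^(−1) ≡ 17 (mod 90). Verify: 53 · 17 = 901 ≡ 1 (mod 90). ✓

Final answer: 53^(−1) ≡ 17 (mod 90)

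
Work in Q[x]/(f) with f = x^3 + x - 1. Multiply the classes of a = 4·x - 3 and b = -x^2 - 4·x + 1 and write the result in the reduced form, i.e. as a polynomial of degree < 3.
First multiply in Q[x] without reducing: a · b = -4·x^3 - 13·x^2 + 16·x - 3. Now divide by f(x) = x^3 + x - 1, eliminating the leading term at each step:
  leading term -4·x^3: subtract (-4)·f(x) = -4·x^3 - 4·x + 4, leaving -13·x^2 + 20·x - 7
The degree is now < 3, so this is the remainder. Hence a · b ≡ -13·x^2 + 20·x - 7 in Q[x]/(f).

Final answer: a · b ≡ -13·x^2 + 20·x - 7 (mod f(x))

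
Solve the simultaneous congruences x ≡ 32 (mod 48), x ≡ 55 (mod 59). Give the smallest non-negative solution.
x ≡ 704 (mod 2832); the representative in [0, 2832) is 704

The moduli 48, 59 are pairwise coprime, so by the CRT there is a unique solution mod 48·59 = 2832.
Solve by successive substitution. Start with x ≡ 32 (mod 48).
  Combine with x ≡ 55 (mod 59): write x = 32 + 48·t and require 32 + 48·t ≡ 55 (mod 59), i.e. 48·t ≡ 55 − 32 ≡ 23 (mod 59). Since 48^(−1) ≡ 16 (mod 59), t ≡ 16·23 ≡ 14 (mod 59). So x ≡ 32 + 48·14 = 704 (mod 2832).
Unique solution in [0, 2832): x = 704.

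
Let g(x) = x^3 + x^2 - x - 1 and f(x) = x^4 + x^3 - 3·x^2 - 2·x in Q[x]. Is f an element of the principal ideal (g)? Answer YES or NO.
In Q[x] the ideal (g) consists of all multiples of g, so f ∈ (g) iff g | f, i.e. iff the remainder of f on division by g is 0. Divide f by g (g is monic, so eliminate the leading term of the running remainder at each step):
  leading term x^4: subtract (x)·g(x) = x^4 + x^3 - x^2 - x, leaving -2·x^2 - x
The remainder r(x) = -2·x^2 - x ≠ 0 (and deg r < deg g), so g ∤ f, i.e. f ∉ (g).

Final answer: NO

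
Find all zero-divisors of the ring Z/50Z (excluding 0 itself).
nonzero zero-divisors of Z/50Z = {2, 4, 5, 6, 8, 10, 12, 14, 15, 16, 18, 20, 22, 24, 25, 26, 28, 30, 32, 34, 35, 36, 38, 40, 42, 44, 45, 46, 48}

An element a ∈ Z/50Z (with a ≠ 0) is a zero-divisor iff gcd(a, 50) > 1 (because a is a unit precisely when gcd(a, n) = 1, and in Z/nZ every nonzero, non-unit element is a zero-divisor). Scan a = 1, ..., 49 and keep those with gcd(a, 50) > 1:
  gcd(2, 50) = 2, gcd(4, 50) = 2, gcd(5, 50) = 5, gcd(6, 50) = 2, gcd(8, 50) = 2, gcd(10, 50) = 10, gcd(12, 50) = 2, gcd(14, 50) = 2, gcd(15, 50) = 5, gcd(16, 50) = 2, gcd(18, 50) = 2, gcd(20, 50) = 10, gcd(22, 50) = 2, gcd(24, 50) = 2, gcd(25, 50) = 25, gcd(26, 50) = 2, gcd(28, 50) = 2, gcd(30, 50) = 10, gcd(32, 50) = 2, gcd(34, 50) = 2, gcd(35, 50) = 5, gcd(36, 50) = 2, gcd(38, 50) = 2, gcd(40, 50) = 10, gcd(42, 50) = 2, gcd(44, 50) = 2, gcd(45, 50) = 5, gcd(46, 50) = 2, gcd(48, 50) = 2.
All other a ∈ {1, ..., 49} have gcd(a, 50) = 1 and are units. So the nonzero zero-divisors are exactly the 29 values of a appearing in this scan.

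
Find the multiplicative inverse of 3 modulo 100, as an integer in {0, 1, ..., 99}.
3^(−1) ≡ 67 (mod 100)

Apply the extended Euclidean algorithm to (100, 3), tracking rows (r, s, t) with s·100 + t·3 = r. Each division r_prev = q·r_cur + r_new produces the new row as (previous row) − q·(current row):
  row A: (100, 1, 0)   [1·100 + 0·3 = 100]
  row B: (3, 0, 1)   [0·100 + 1·3 = 3]
  100 = 33·3 + 1   → row C = row A − 33·row B = (1, 1, −33)   [check: 1·100 − 33·3 = 1]
  3 = 3·1 + 0   → remainder 0, stop. gcd = 1 (last nonzero row C).
The gcd is 1, so 3 is invertible mod 100. The last nonzero row gives 1·100 − 33·3 = 1, so t = −33. So 3^(−1) ≡ −33 ≡ 67 (mod 100). Verify: 3 · 67 = 201 ≡ 1 (mod 100). ✓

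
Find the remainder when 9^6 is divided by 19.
Use repeated squaring. Binary(6) = 110. Walk through the bits of the exponent 6 left-to-right: at each bit after the leading one, square the running value, then multiply by 9 if the bit is 1 (always reducing mod 19):
  bit 1 = 1 (leading): start with 9.
  bit 2 = 1: square 9^2 = 81 ≡ 5; bit is 1, so multiply 5·9 = 45 ≡ 7 (mod 19).
  bit 3 = 0: square 7^2 = 49 ≡ 11 (mod 19).
Final value: 9^6 ≡ 11 (mod 19).

Final answer: 11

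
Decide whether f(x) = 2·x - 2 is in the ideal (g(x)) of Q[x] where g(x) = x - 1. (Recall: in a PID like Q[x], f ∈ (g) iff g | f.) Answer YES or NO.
YES

In Q[x] the ideal (g) consists of all multiples of g, so f ∈ (g) iff g | f, i.e. iff the remainder of f on division by g is 0. Divide f by g (g is monic, so eliminate the leading term of the running remainder at each step):
  leading term 2·x: subtract (2)·g(x) = 2·x - 2, leaving 0
The remainder is 0, so f(x) = g(x) · h(x) with h(x) = 2. Hence g | f, i.e. f ∈ (g).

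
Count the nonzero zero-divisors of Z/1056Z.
Z/1056Z has 735 nonzero zero-divisors

In Z/1056Z each nonzero element is either a unit (gcd with 1056 is 1) or a zero-divisor (gcd > 1). The number of units is φ(1056): factorise 1056 = 2^5 · 3 · 11, so φ(1056) = (2^5 − 2^4) · (3 − 1) · (11 − 1) = 16 · 2 · 10 = 320. The nonzero elements number 1056 − 1 = 1055. Hence the nonzero zero-divisors number 1055 − 320 = 735.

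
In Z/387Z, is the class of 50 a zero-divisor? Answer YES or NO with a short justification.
gcd(50, 387) = 1, so 50 is a unit in Z/387Z (it has a multiplicative inverse). A unit cannot be a zero-divisor: if 50·b ≡ 0 then multiplying both sides by 50^(−1) gives b ≡ 0. So 50 is not a zero-divisor.

Final answer: NO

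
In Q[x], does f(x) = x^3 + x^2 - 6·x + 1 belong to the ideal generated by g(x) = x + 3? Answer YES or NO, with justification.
NO

In Q[x] the ideal (g) consists of all multiples of g, so f ∈ (g) iff g | f, i.e. iff the remainder of f on division by g is 0. Divide f by g (g is monic, so eliminate the leading term of the running remainder at each step):
  leading term x^3: subtract (x^2)·g(x) = x^3 + 3·x^2, leaving -2·x^2 - 6·x + 1
  leading term -2·x^2: subtract (-2·x)·g(x) = -2·x^2 - 6·x, leaving 1
The remainder r(x) = 1 ≠ 0 (and deg r < deg g), so g ∤ f, i.e. f ∉ (g).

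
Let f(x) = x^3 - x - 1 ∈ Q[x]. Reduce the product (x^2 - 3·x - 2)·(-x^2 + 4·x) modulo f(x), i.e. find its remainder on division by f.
First multiply in Q[x] without reducing: a · b = -x^4 + 7·x^3 - 10·x^2 - 8·x. Now divide by f(x) = x^3 - x - 1, eliminating the leading term at each step:
  leading term -x^4: subtract (-x)·f(x) = -x^4 + x^2 + x, leaving 7·x^3 - 11·x^2 - 9·x
  leading term 7·x^3: subtract (7)·f(x) = 7·x^3 - 7·x - 7, leaving -11·x^2 - 2·x + 7
The degree is now < 3, so this is the remainder. Hence a · b ≡ -11·x^2 - 2·x + 7 in Q[x]/(f).

Final answer: a · b ≡ -11·x^2 - 2·x + 7 (mod f(x))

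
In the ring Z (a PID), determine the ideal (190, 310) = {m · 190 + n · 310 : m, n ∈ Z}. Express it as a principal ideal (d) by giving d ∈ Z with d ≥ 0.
(190, 310) = (10); d = 10

In the PID Z, (a, b) is generated by gcd(a, b). Compute gcd(310, 190) with the extended Euclidean algorithm, tracking rows (r, s, t) with s·310 + t·190 = r:
  row A: (310, 1, 0)   [1·310 + 0·190 = 310]
  row B: (190, 0, 1)   [0·310 + 1·190 = 190]
  310 = 1·190 + 120   → row C = row A − 1·row B = (120, 1, −1)   [check: 1·310 − 1·190 = 120]
  190 = 1·120 + 70   → row D = row B − 1·row C = (70, −1, 2)   [check: −1·310 + 2·190 = 70]
  120 = 1·70 + 50   → row E = row C − 1·row D = (50, 2, −3)   [check: 2·310 − 3·190 = 50]
  70 = 1·50 + 20   → row F = row D − 1·row E = (20, −3, 5)   [check: −3·310 + 5·190 = 20]
  50 = 2·20 + 10   → row G = row E − 2·row F = (10, 8, −13)   [check: 8·310 − 13·190 = 10]
  20 = 2·10 + 0   → remainder 0, stop. gcd = 10 (last nonzero row G).
So gcd(190, 310) = 10, with Bézout identity 8·310 − 13·190 = 10. Containment (⊇): the Bézout identity exhibits 10 as an element of (190, 310), giving (10) ⊆ (190, 310). Containment (⊆): since 10 | 190 and 10 | 310 (190 = 10·19, 310 = 10·31), every Z-linear combination of 190 and 310 is divisible by 10, so (190, 310) ⊆ (10). Therefore (190, 310) = (10), d = 10.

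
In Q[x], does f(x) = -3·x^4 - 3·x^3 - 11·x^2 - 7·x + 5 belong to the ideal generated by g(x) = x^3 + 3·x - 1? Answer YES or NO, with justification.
NO

In Q[x] the ideal (g) consists of all multiples of g, so f ∈ (g) iff g | f, i.e. iff the remainder of f on division by g is 0. Divide f by g (g is monic, so eliminate the leading term of the running remainder at each step):
  leading term -3·x^4: subtract (-3·x)·g(x) = -3·x^4 - 9·x^2 + 3·x, leaving -3·x^3 - 2·x^2 - 10·x + 5
  leading term -3·x^3: subtract (-3)·g(x) = -3·x^3 - 9·x + 3, leaving -2·x^2 - x + 2
The remainder r(x) = -2·x^2 - x + 2 ≠ 0 (and deg r < deg g), so g ∤ f, i.e. f ∉ (g).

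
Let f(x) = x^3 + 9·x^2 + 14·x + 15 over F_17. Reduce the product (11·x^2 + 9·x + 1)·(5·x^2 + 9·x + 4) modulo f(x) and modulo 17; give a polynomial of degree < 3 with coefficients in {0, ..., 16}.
Multiply as integer polynomials: a · b = 55·x^4 + 144·x^3 + 130·x^2 + 45·x + 4. Reducing coefficients mod 17: a · b ≡ 4·x^4 + 8·x^3 + 11·x^2 + 11·x + 4. Now divide by f(x) = x^3 + 9·x^2 + 14·x + 15 in F_17[x], eliminating the leading term at each step:
  leading term 4·x^4: subtract (4·x)·f(x) = 4·x^4 + 2·x^3 + 5·x^2 + 9·x, leaving 6·x^3 + 6·x^2 + 2·x + 4 (coefficients mod 17)
  leading term 6·x^3: subtract (6)·f(x) = 6·x^3 + 3·x^2 + 16·x + 5, leaving 3·x^2 + 3·x + 16 (coefficients mod 17)
The degree is now < 3, so this is the remainder. Hence a · b ≡ 3·x^2 + 3·x + 16 in F_17[x]/(f).

Final answer: a · b ≡ 3·x^2 + 3·x + 16 (mod f(x))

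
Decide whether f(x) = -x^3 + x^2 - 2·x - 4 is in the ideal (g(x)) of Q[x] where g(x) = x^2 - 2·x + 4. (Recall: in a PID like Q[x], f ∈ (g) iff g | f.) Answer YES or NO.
In Q[x] the ideal (g) consists of all multiples of g, so f ∈ (g) iff g | f, i.e. iff the remainder of f on division by g is 0. Divide f by g (g is monic, so eliminate the leading term of the running remainder at each step):
  leading term -x^3: subtract (-x)·g(x) = -x^3 + 2·x^2 - 4·x, leaving -x^2 + 2·x - 4
  leading term -x^2: subtract (-1)·g(x) = -x^2 + 2·x - 4, leaving 0
The remainder is 0, so f(x) = g(x) · h(x) with h(x) = -x - 1. Hence g | f, i.e. f ∈ (g).

Final answer: YES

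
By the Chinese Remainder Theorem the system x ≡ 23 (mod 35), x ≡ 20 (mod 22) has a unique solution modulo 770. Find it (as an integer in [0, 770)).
The moduli 35, 22 are pairwise coprime, so by the CRT there is a unique solution mod 35·22 = 770.
Solve by successive substitution. Start with x ≡ 23 (mod 35).
  Combine with x ≡ 20 (mod 22): write x = 23 + 35·t and require 23 + 35·t ≡ 20 (mod 22), i.e. 35·t ≡ 20 − 23 ≡ 19 (mod 22). Since 35^(−1) ≡ 17 (mod 22) (35 ≡ 13 (mod 22)), t ≡ 17·19 ≡ 15 (mod 22). So x ≡ 23 + 35·15 = 548 (mod 770).
Unique solution in [0, 770): x = 548.

Final answer: x ≡ 548 (mod 770); the representative in [0, 770) is 548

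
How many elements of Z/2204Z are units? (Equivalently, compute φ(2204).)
Z/2204Z has φ(2204) = 1008 units

An element a ∈ Z/2204Z is a unit iff gcd(a, 2204) = 1, so the number of units is φ(2204). φ is multiplicative, with φ(p^e) = p^e − p^(e−1). Factorise 2204 = 2^2 · 19 · 29. Then
  φ(2204) = (2^2 − 2^1) · (19 − 1) · (29 − 1) = 2 · 18 · 28 = 1008.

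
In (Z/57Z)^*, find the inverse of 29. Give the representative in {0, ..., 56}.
29^(−1) ≡ 2 (mod 57)

Apply the extended Euclidean algorithm to (57, 29), tracking rows (r, s, t) with s·57 + t·29 = r. Each division r_prev = q·r_cur + r_new produces the new row as (previous row) − q·(current row):
  row A: (57, 1, 0)   [1·57 + 0·29 = 57]
  row B: (29, 0, 1)   [0·57 + 1·29 = 29]
  57 = 1·29 + 28   → row C = row A − 1·row B = (28, 1, −1)   [check: 1·57 − 1·29 = 28]
  29 = 1·28 + 1   → row D = row B − 1·row C = (1, −1, 2)   [check: −1·57 + 2·29 = 1]
  28 = 28·1 + 0   → remainder 0, stop. gcd = 1 (last nonzero row D).
The gcd is 1, so 29 is invertible mod 57. The last nonzero row gives −1·57 + 2·29 = 1, so t = 2. So 29^(−1) ≡ 2 (mod 57). Verify: 29 · 2 = 58 ≡ 1 (mod 57). ✓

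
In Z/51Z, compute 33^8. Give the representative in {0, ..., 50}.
18

Use repeated squaring. Binary(8) = 1000. Walk through the bits of the exponent 8 left-to-right: at each bit after the leading one, square the running value, then multiply by 33 if the bit is 1 (always reducing mod 51):
  bit 1 = 1 (leading): start with 33.
  bit 2 = 0: square 33^2 = 1089 ≡ 18 (mod 51).
  bit 3 = 0: square 18^2 = 324 ≡ 18 (mod 51).
  bit 4 = 0: square 18^2 = 324 ≡ 18 (mod 51).
Final value: 33^8 ≡ 18 (mod 51).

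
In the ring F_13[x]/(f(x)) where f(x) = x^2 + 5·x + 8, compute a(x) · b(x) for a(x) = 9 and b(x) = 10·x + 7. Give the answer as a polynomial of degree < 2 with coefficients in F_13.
a · b ≡ 12·x + 11 (mod f(x))

Multiply as integer polynomials: a · b = 90·x + 63. Reducing coefficients mod 13: a · b ≡ 12·x + 11. This already has degree < 2, so no reduction by f is needed. Hence a · b ≡ 12·x + 11 in F_13[x]/(f).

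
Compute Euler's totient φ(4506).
φ(4506) = 1500

φ is multiplicative, with φ(p^e) = p^e − p^(e−1). Factorise 4506 = 2 · 3 · 751. Then
  φ(4506) = (2 − 1) · (3 − 1) · (751 − 1) = 1 · 2 · 750 = 1500.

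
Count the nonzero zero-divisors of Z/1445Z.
In Z/1445Z each nonzero element is either a unit (gcd with 1445 is 1) or a zero-divisor (gcd > 1). The number of units is φ(1445): factorise 1445 = 5 · 17^2, so φ(1445) = (5 − 1) · (17^2 − 17^1) = 4 · 272 = 1088. The nonzero elements number 1445 − 1 = 1444. Hence the nonzero zero-divisors number 1444 − 1088 = 356.

Final answer: Z/1445Z has 356 nonzero zero-divisors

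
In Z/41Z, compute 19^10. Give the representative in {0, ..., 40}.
Use repeated squaring. Binary(10) = 1010. Walk through the bits of the exponent 10 left-to-right: at each bit after the leading one, square the running value, then multiply by 19 if the bit is 1 (always reducing mod 41):
  bit 1 = 1 (leading): start with 19.
  bit 2 = 0: square 19^2 = 361 ≡ 33 (mod 41).
  bit 3 = 1: square 33^2 = 1089 ≡ 23; bit is 1, so multiply 23·19 = 437 ≡ 27 (mod 41).
  bit 4 = 0: square 27^2 = 729 ≡ 32 (mod 41).
Final value: 19^10 ≡ 32 (mod 41).

Final answer: 32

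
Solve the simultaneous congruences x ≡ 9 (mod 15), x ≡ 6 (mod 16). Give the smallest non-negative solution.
The moduli 15, 16 are pairwise coprime, so by the CRT there is a unique solution mod 15·16 = 240.
Solve by successive substitution. Start with x ≡ 9 (mod 15).
  Combine with x ≡ 6 (mod 16): write x = 9 + 15·t and require 9 + 15·t ≡ 6 (mod 16), i.e. 15·t ≡ 6 − 9 ≡ 13 (mod 16). Since 15^(−1) ≡ 15 (mod 16), t ≡ 15·13 ≡ 3 (mod 16). So x ≡ 9 + 15·3 = 54 (mod 240).
Unique solution in [0, 240): x = 54.

Final answer: x ≡ 54 (mod 240); the representative in [0, 240) is 54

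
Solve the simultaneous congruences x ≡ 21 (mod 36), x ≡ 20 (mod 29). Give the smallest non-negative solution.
The moduli 36, 29 are pairwise coprime, so by the CRT there is a unique solution mod 36·29 = 1044.
Solve by successive substitution. Start with x ≡ 21 (mod 36).
  Combine with x ≡ 20 (mod 29): write x = 21 + 36·t and require 21 + 36·t ≡ 20 (mod 29), i.e. 36·t ≡ 20 − 21 ≡ 28 (mod 29). Since 36^(−1) ≡ 25 (mod 29) (36 ≡ 7 (mod 29)), t ≡ 25·28 ≡ 4 (mod 29). So x ≡ 21 + 36·4 = 165 (mod 1044).
Unique solution in [0, 1044): x = 165.

Final answer: x ≡ 165 (mod 1044); the representative in [0, 1044) is 165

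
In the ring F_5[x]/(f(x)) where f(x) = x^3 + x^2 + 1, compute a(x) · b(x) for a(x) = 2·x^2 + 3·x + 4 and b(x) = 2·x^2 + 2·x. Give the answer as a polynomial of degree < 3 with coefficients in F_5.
a · b ≡ 3·x^2 + 4·x + 4 (mod f(x))

Multiply as integer polynomials: a · b = 4·x^4 + 10·x^3 + 14·x^2 + 8·x. Reducing coefficients mod 5: a · b ≡ 4·x^4 + 4·x^2 + 3·x. Now divide by f(x) = x^3 + x^2 + 1 in F_5[x], eliminating the leading term at each step:
  leading term 4·x^4: subtract (4·x)·f(x) = 4·x^4 + 4·x^3 + 4·x, leaving x^3 + 4·x^2 + 4·x (coefficients mod 5)
  leading term x^3: subtract (1)·f(x) = x^3 + x^2 + 1, leaving 3·x^2 + 4·x + 4 (coefficients mod 5)
The degree is now < 3, so this is the remainder. Hence a · b ≡ 3·x^2 + 4·x + 4 in F_5[x]/(f).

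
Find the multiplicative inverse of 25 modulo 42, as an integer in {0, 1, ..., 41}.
Apply the extended Euclidean algorithm to (42, 25), tracking rows (r, s, t) with s·42 + t·25 = r. Each division r_prev = q·r_cur + r_new produces the new row as (previous row) − q·(current row):
  row A: (42, 1, 0)   [1·42 + 0·25 = 42]
  row B: (25, 0, 1)   [0·42 + 1·25 = 25]
  42 = 1·25 + 17   → row C = row A − 1·row B = (17, 1, −1)   [check: 1·42 − 1·25 = 17]
  25 = 1·17 + 8   → row D = row B − 1·row C = (8, −1, 2)   [check: −1·42 + 2·25 = 8]
  17 = 2·8 + 1   → row E = row C − 2·row D = (1, 3, −5)   [check: 3·42 − 5·25 = 1]
  8 = 8·1 + 0   → remainder 0, stop. gcd = 1 (last nonzero row E).
The gcd is 1, so 25 is invertible mod 42. The last nonzero row gives 3·42 − 5·25 = 1, so t = −5. So 25^(−1) ≡ −5 ≡ 37 (mod 42). Verify: 25 · 37 = 925 ≡ 1 (mod 42). ✓

Final answer: 25^(−1) ≡ 37 (mod 42)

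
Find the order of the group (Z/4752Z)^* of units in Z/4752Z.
(Z/4752Z)^* consists of the classes a with gcd(a, 4752) = 1, so its order is φ(4752). φ is multiplicative, with φ(p^e) = p^e − p^(e−1). Factorise 4752 = 2^4 · 3^3 · 11. Then
  φ(4752) = (2^4 − 2^3) · (3^3 − 3^2) · (11 − 1) = 8 · 18 · 10 = 1440.
Thus |(Z/4752Z)^*| = 1440.

Final answer: |(Z/4752Z)^*| = 1440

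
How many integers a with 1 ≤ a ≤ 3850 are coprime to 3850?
1200

The number of a ∈ {1, ..., 3850} with gcd(a, 3850) = 1 is by definition Euler's totient φ(3850). φ is multiplicative, with φ(p^e) = p^e − p^(e−1). Factorise 3850 = 2 · 5^2 · 7 · 11. Then
  φ(3850) = (2 − 1) · (5^2 − 5^1) · (7 − 1) · (11 − 1) = 1 · 20 · 6 · 10 = 1200.
So there are 1200 such integers.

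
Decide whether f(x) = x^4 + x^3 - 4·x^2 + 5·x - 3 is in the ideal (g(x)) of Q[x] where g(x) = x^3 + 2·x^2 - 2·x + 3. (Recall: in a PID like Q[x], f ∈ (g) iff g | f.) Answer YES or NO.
YES

In Q[x] the ideal (g) consists of all multiples of g, so f ∈ (g) iff g | f, i.e. iff the remainder of f on division by g is 0. Divide f by g (g is monic, so eliminate the leading term of the running remainder at each step):
  leading term x^4: subtract (x)·g(x) = x^4 + 2·x^3 - 2·x^2 + 3·x, leaving -x^3 - 2·x^2 + 2·x - 3
  leading term -x^3: subtract (-1)·g(x) = -x^3 - 2·x^2 + 2·x - 3, leaving 0
The remainder is 0, so f(x) = g(x) · h(x) with h(x) = x - 1. Hence g | f, i.e. f ∈ (g).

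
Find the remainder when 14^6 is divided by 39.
Use repeated squaring. Binary(6) = 110. Walk through the bits of the exponent 6 left-to-right: at each bit after the leading one, square the running value, then multiply by 14 if the bit is 1 (always reducing mod 39):
  bit 1 = 1 (leading): start with 14.
  bit 2 = 1: square 14^2 = 196 ≡ 1; bit is 1, so multiply 1·14 = 14 (mod 39).
  bit 3 = 0: square 14^2 = 196 ≡ 1 (mod 39).
Final value: 14^6 ≡ 1 (mod 39).

Final answer: 1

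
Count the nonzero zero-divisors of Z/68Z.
In Z/68Z each nonzero element is either a unit (gcd with 68 is 1) or a zero-divisor (gcd > 1). The number of units is φ(68): factorise 68 = 2^2 · 17, so φ(68) = (2^2 − 2^1) · (17 − 1) = 2 · 16 = 32. The nonzero elements number 68 − 1 = 67. Hence the nonzero zero-divisors number 67 − 32 = 35.

Final answer: Z/68Z has 35 nonzero zero-divisors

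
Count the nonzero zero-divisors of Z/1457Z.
Z/1457Z has 76 nonzero zero-divisors

In Z/1457Z each nonzero element is either a unit (gcd with 1457 is 1) or a zero-divisor (gcd > 1). The number of units is φ(1457): factorise 1457 = 31 · 47, so φ(1457) = (31 − 1) · (47 − 1) = 30 · 46 = 1380. The nonzero elements number 1457 − 1 = 1456. Hence the nonzero zero-divisors number 1456 − 1380 = 76.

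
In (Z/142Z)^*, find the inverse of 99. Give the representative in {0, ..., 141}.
99^(−1) ≡ 33 (mod 142)

Apply the extended Euclidean algorithm to (142, 99), tracking rows (r, s, t) with s·142 + t·99 = r. Each division r_prev = q·r_cur + r_new produces the new row as (previous row) − q·(current row):
  row A: (142, 1, 0)   [1·142 + 0·99 = 142]
  row B: (99, 0, 1)   [0·142 + 1·99 = 99]
  142 = 1·99 + 43   → row C = row A − 1·row B = (43, 1, −1)   [check: 1·142 − 1·99 = 43]
  99 = 2·43 + 13   → row D = row B − 2·row C = (13, −2, 3)   [check: −2·142 + 3·99 = 13]
  43 = 3·13 + 4   → row E = row C − 3·row D = (4, 7, −10)   [check: 7·142 − 10·99 = 4]
  13 = 3·4 + 1   → row F = row D − 3·row E = (1, −23, 33)   [check: −23·142 + 33·99 = 1]
  4 = 4·1 + 0   → remainder 0, stop. gcd = 1 (last nonzero row F).
The gcd is 1, so 99 is invertible mod 142. The last nonzero row gives −23·142 + 33·99 = 1, so t = 33. So 99^(−1) ≡ 33 (mod 142). Verify: 99 · 33 = 3267 ≡ 1 (mod 142). ✓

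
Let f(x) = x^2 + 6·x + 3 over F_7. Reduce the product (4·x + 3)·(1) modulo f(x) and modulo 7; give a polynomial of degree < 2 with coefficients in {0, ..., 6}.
a · b ≡ 4·x + 3 (mod f(x))

Multiply as integer polynomials: a · b = 4·x + 3. Reducing coefficients mod 7: a · b ≡ 4·x + 3. This already has degree < 2, so no reduction by f is needed. Hence a · b ≡ 4·x + 3 in F_7[x]/(f).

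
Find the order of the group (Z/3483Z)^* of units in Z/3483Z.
|(Z/3483Z)^*| = 2268

(Z/3483Z)^* consists of the classes a with gcd(a, 3483) = 1, so its order is φ(3483). φ is multiplicative, with φ(p^e) = p^e − p^(e−1). Factorise 3483 = 3^4 · 43. Then
  φ(3483) = (3^4 − 3^3) · (43 − 1) = 54 · 42 = 2268.
Thus |(Z/3483Z)^*| = 2268.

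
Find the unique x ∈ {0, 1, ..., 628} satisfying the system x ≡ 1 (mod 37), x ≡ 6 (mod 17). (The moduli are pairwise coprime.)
The moduli 37, 17 are pairwise coprime, so by the CRT there is a unique solution mod 37·17 = 629.
Solve by successive substitution. Start with x ≡ 1 (mod 37).
  Combine with x ≡ 6 (mod 17): write x = 1 + 37·t and require 1 + 37·t ≡ 6 (mod 17), i.e. 37·t ≡ 6 − 1 ≡ 5 (mod 17). Since 37^(−1) ≡ 6 (mod 17) (37 ≡ 3 (mod 17)), t ≡ 6·5 ≡ 13 (mod 17). So x ≡ 1 + 37·13 = 482 (mod 629).
Unique solution in [0, 629): x = 482.

Final answer: x ≡ 482 (mod 629); the representative in [0, 629) is 482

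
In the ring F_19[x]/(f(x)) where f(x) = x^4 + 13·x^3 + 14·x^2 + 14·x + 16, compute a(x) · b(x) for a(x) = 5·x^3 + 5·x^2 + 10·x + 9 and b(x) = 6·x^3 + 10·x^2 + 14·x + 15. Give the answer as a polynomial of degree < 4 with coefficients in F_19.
Multiply as integer polynomials: a · b = 30·x^6 + 80·x^5 + 180·x^4 + 299·x^3 + 305·x^2 + 276·x + 135. Reducing coefficients mod 19: a · b ≡ 11·x^6 + 4·x^5 + 9·x^4 + 14·x^3 + x^2 + 10·x + 2. Now divide by f(x) = x^4 + 13·x^3 + 14·x^2 + 14·x + 16 in F_19[x], eliminating the leading term at each step:
  leading term 11·x^6: subtract (11·x^2)·f(x) = 11·x^6 + 10·x^5 + 2·x^4 + 2·x^3 + 5·x^2, leaving 13·x^5 + 7·x^4 + 12·x^3 + 15·x^2 + 10·x + 2 (coefficients mod 19)
  leading term 13·x^5: subtract (13·x)·f(x) = 13·x^5 + 17·x^4 + 11·x^3 + 11·x^2 + 18·x, leaving 9·x^4 + x^3 + 4·x^2 + 11·x + 2 (coefficients mod 19)
  leading term 9·x^4: subtract (9)·f(x) = 9·x^4 + 3·x^3 + 12·x^2 + 12·x + 11, leaving 17·x^3 + 11·x^2 + 18·x + 10 (coefficients mod 19)
The degree is now < 4, so this is the remainder. Hence a · b ≡ 17·x^3 + 11·x^2 + 18·x + 10 in F_19[x]/(f).

Final answer: a · b ≡ 17·x^3 + 11·x^2 + 18·x + 10 (mod f(x))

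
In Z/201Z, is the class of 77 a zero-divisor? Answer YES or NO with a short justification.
gcd(77, 201) = 1, so 77 is a unit in Z/201Z (it has a multiplicative inverse). A unit cannot be a zero-divisor: if 77·b ≡ 0 then multiplying both sides by 77^(−1) gives b ≡ 0. So 77 is not a zero-divisor.

Final answer: NO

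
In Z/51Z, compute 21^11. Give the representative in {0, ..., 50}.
30

Use repeated squaring. Binary(11) = 1011. Walk through the bits of the exponent 11 left-to-right: at each bit after the leading one, square the running value, then multiply by 21 if the bit is 1 (always reducing mod 51):
  bit 1 = 1 (leading): start with 21.
  bit 2 = 0: square 21^2 = 441 ≡ 33 (mod 51).
  bit 3 = 1: square 33^2 = 1089 ≡ 18; bit is 1, so multiply 18·21 = 378 ≡ 21 (mod 51).
  bit 4 = 1: square 21^2 = 441 ≡ 33; bit is 1, so multiply 33·21 = 693 ≡ 30 (mod 51).
Final value: 21^11 ≡ 30 (mod 51).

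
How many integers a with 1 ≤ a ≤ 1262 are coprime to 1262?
The number of a ∈ {1, ..., 1262} with gcd(a, 1262) = 1 is by definition Euler's totient φ(1262). φ is multiplicative, with φ(p^e) = p^e − p^(e−1). Factorise 1262 = 2 · 631. Then
  φ(1262) = (2 − 1) · (631 − 1) = 1 · 630 = 630.
So there are 630 such integers.

Final answer: 630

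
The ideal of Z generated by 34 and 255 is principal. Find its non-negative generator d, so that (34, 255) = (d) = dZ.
(34, 255) = (17); d = 17

In the PID Z, (a, b) is generated by gcd(a, b). Compute gcd(255, 34) with the extended Euclidean algorithm, tracking rows (r, s, t) with s·255 + t·34 = r:
  row A: (255, 1, 0)   [1·255 + 0·34 = 255]
  row B: (34, 0, 1)   [0·255 + 1·34 = 34]
  255 = 7·34 + 17   → row C = row A − 7·row B = (17, 1, −7)   [check: 1·255 − 7·34 = 17]
  34 = 2·17 + 0   → remainder 0, stop. gcd = 17 (last nonzero row C).
So gcd(34, 255) = 17, with Bézout identity 1·255 − 7·34 = 17. Containment (⊇): the Bézout identity exhibits 17 as an element of (34, 255), giving (17) ⊆ (34, 255). Containment (⊆): since 17 | 34 and 17 | 255 (34 = 17·2, 255 = 17·15), every Z-linear combination of 34 and 255 is divisible by 17, so (34, 255) ⊆ (17). Therefore (34, 255) = (17), d = 17.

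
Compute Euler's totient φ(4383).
φ(4383) = 2916

φ is multiplicative, with φ(p^e) = p^e − p^(e−1). Factorise 4383 = 3^2 · 487. Then
  φ(4383) = (3^2 − 3^1) · (487 − 1) = 6 · 486 = 2916.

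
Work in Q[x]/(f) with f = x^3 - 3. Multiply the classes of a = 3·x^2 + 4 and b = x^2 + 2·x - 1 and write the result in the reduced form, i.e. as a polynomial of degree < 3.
First multiply in Q[x] without reducing: a · b = 3·x^4 + 6·x^3 + x^2 + 8·x - 4. Now divide by f(x) = x^3 - 3, eliminating the leading term at each step:
  leading term 3·x^4: subtract (3·x)·f(x) = 3·x^4 - 9·x, leaving 6·x^3 + x^2 + 17·x - 4
  leading term 6·x^3: subtract (6)·f(x) = 6·x^3 - 18, leaving x^2 + 17·x + 14
The degree is now < 3, so this is the remainder. Hence a · b ≡ x^2 + 17·x + 14 in Q[x]/(f).

Final answer: a · b ≡ x^2 + 17·x + 14 (mod f(x))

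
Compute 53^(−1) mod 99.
53^(−1) ≡ 71 (mod 99)

Apply the extended Euclidean algorithm to (99, 53), tracking rows (r, s, t) with s·99 + t·53 = r. Each division r_prev = q·r_cur + r_new produces the new row as (previous row) − q·(current row):
  row A: (99, 1, 0)   [1·99 + 0·53 = 99]
  row B: (53, 0, 1)   [0·99 + 1·53 = 53]
  99 = 1·53 + 46   → row C = row A − 1·row B = (46, 1, −1)   [check: 1·99 − 1·53 = 46]
  53 = 1·46 + 7   → row D = row B − 1·row C = (7, −1, 2)   [check: −1·99 + 2·53 = 7]
  46 = 6·7 + 4   → row E = row C − 6·row D = (4, 7, −13)   [check: 7·99 − 13·53 = 4]
  7 = 1·4 + 3   → row F = row D − 1·row E = (3, −8, 15)   [check: −8·99 + 15·53 = 3]
  4 = 1·3 + 1   → row G = row E − 1·row F = (1, 15, −28)   [check: 15·99 − 28·53 = 1]
  3 = 3·1 + 0   → remainder 0, stop. gcd = 1 (last nonzero row G).
The gcd is 1, so 53 is invertible mod 99. The last nonzero row gives 15·99 − 28·53 = 1, so t = −28. So 53^(−1) ≡ −28 ≡ 71 (mod 99). Verify: 53 · 71 = 3763 ≡ 1 (mod 99). ✓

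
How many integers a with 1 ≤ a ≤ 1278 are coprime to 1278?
420

The number of a ∈ {1, ..., 1278} with gcd(a, 1278) = 1 is by definition Euler's totient φ(1278). φ is multiplicative, with φ(p^e) = p^e − p^(e−1). Factorise 1278 = 2 · 3^2 · 71. Then
  φ(1278) = (2 − 1) · (3^2 − 3^1) · (71 − 1) = 1 · 6 · 70 = 420.
So there are 420 such integers.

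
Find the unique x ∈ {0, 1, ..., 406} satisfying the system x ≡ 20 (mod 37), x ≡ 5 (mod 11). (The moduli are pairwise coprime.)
x ≡ 390 (mod 407); the representative in [0, 407) is 390

The moduli 37, 11 are pairwise coprime, so by the CRT there is a unique solution mod 37·11 = 407.
Solve by successive substitution. Start with x ≡ 20 (mod 37).
  Combine with x ≡ 5 (mod 11): write x = 20 + 37·t and require 20 + 37·t ≡ 5 (mod 11), i.e. 37·t ≡ 5 − 20 ≡ 7 (mod 11). Since 37^(−1) ≡ 3 (mod 11) (37 ≡ 4 (mod 11)), t ≡ 3·7 ≡ 10 (mod 11). So x ≡ 20 + 37·10 = 390 (mod 407).
Unique solution in [0, 407): x = 390.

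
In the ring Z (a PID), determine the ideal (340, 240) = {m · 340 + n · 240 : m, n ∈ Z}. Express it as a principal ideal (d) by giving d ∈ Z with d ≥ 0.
In the PID Z, (a, b) is generated by gcd(a, b). Compute gcd(340, 240) with the extended Euclidean algorithm, tracking rows (r, s, t) with s·340 + t·240 = r:
  row A: (340, 1, 0)   [1·340 + 0·240 = 340]
  row B: (240, 0, 1)   [0·340 + 1·240 = 240]
  340 = 1·240 + 100   → row C = row A − 1·row B = (100, 1, −1)   [check: 1·340 − 1·240 = 100]
  240 = 2·100 + 40   → row D = row B − 2·row C = (40, −2, 3)   [check: −2·340 + 3·240 = 40]
  100 = 2·40 + 20   → row E = row C − 2·row D = (20, 5, −7)   [check: 5·340 − 7·240 = 20]
  40 = 2·20 + 0   → remainder 0, stop. gcd = 20 (last nonzero row E).
So gcd(340, 240) = 20, with Bézout identity 5·340 − 7·240 = 20. Containment (⊇): the Bézout identity exhibits 20 as an element of (340, 240), giving (20) ⊆ (340, 240). Containment (⊆): since 20 | 340 and 20 | 240 (340 = 20·17, 240 = 20·12), every Z-linear combination of 340 and 240 is divisible by 20, so (340, 240) ⊆ (20). Therefore (340, 240) = (20), d = 20.

Final answer: (340, 240) = (20); d = 20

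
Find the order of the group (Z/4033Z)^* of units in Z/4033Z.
|(Z/4033Z)^*| = 3888

(Z/4033Z)^* consists of the classes a with gcd(a, 4033) = 1, so its order is φ(4033). φ is multiplicative, with φ(p^e) = p^e − p^(e−1). Factorise 4033 = 37 · 109. Then
  φ(4033) = (37 − 1) · (109 − 1) = 36 · 108 = 3888.
Thus |(Z/4033Z)^*| = 3888.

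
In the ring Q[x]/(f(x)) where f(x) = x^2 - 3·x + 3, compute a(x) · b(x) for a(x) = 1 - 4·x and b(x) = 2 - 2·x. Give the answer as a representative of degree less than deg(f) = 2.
First multiply in Q[x] without reducing: a · b = 8·x^2 - 10·x + 2. Now divide by f(x) = x^2 - 3·x + 3, eliminating the leading term at each step:
  leading term 8·x^2: subtract (8)·f(x) = 8·x^2 - 24·x + 24, leaving 14·x - 22
The degree is now < 2, so this is the remainder. Hence a · b ≡ 14·x - 22 in Q[x]/(f).

Final answer: a · b ≡ 14·x - 22 (mod f(x))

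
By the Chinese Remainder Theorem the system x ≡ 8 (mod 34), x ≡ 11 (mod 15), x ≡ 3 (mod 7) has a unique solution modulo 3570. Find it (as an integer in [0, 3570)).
x ≡ 416 (mod 3570); the representative in [0, 3570) is 416

The moduli 34, 15, 7 are pairwise coprime, so by the CRT there is a unique solution mod 34·15·7 = 3570.
Solve by successive substitution. Start with x ≡ 8 (mod 34).
  Combine with x ≡ 11 (mod 15): write x = 8 + 34·t and require 8 + 34·t ≡ 11 (mod 15), i.e. 34·t ≡ 11 − 8 ≡ 3 (mod 15). Since 34^(−1) ≡ 4 (mod 15) (34 ≡ 4 (mod 15)), t ≡ 4·3 ≡ 12 (mod 15). So x ≡ 8 + 34·12 = 416 (mod 510).
  Combine with x ≡ 3 (mod 7): write x = 416 + 510·t and require 416 + 510·t ≡ 3 (mod 7), i.e. 510·t ≡ 3 − 416 ≡ 0 (mod 7). Since 510^(−1) ≡ 6 (mod 7) (510 ≡ 6 (mod 7)), t ≡ 6·0 ≡ 0 (mod 7). So x ≡ 416 + 510·0 = 416 (mod 3570).
Unique solution in [0, 3570): x = 416.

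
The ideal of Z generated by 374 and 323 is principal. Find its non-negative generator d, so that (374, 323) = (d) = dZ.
In the PID Z, (a, b) is generated by gcd(a, b). Compute gcd(374, 323) with the extended Euclidean algorithm, tracking rows (r, s, t) with s·374 + t·323 = r:
  row A: (374, 1, 0)   [1·374 + 0·323 = 374]
  row B: (323, 0, 1)   [0·374 + 1·323 = 323]
  374 = 1·323 + 51   → row C = row A − 1·row B = (51, 1, −1)   [check: 1·374 − 1·323 = 51]
  323 = 6·51 + 17   → row D = row B − 6·row C = (17, −6, 7)   [check: −6·374 + 7·323 = 17]
  51 = 3·17 + 0   → remainder 0, stop. gcd = 17 (last nonzero row D).
So gcd(374, 323) = 17, with Bézout identity −6·374 + 7·323 = 17. Containment (⊇): the Bézout identity exhibits 17 as an element of (374, 323), giving (17) ⊆ (374, 323). Containment (⊆): since 17 | 374 and 17 | 323 (374 = 17·22, 323 = 17·19), every Z-linear combination of 374 and 323 is divisible by 17, so (374, 323) ⊆ (17). Therefore (374, 323) = (17), d = 17.

Final answer: (374, 323) = (17); d = 17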